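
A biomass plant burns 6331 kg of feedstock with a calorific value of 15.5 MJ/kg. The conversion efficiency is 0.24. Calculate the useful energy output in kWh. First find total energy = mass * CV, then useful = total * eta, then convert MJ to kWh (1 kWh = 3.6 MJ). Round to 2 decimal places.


Total energy = mass * CV = 6331 * 15.5 = 98130.5 MJ
Useful energy = total * eta = 98130.5 * 0.24 = 23551.32 MJ
Convert to kWh: 23551.32 / 3.6
Useful energy = 6542.03 kWh

6542.03


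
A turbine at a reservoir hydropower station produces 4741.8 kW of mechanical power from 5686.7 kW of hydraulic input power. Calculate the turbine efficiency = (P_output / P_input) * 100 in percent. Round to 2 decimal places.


Turbine efficiency = (output power / input power) * 100
eta = (4741.8 / 5686.7) * 100
eta = 83.38%

83.38


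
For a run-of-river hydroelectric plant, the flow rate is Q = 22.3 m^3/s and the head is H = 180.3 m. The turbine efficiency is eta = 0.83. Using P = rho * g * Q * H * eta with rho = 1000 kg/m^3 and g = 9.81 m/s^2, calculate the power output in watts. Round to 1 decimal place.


Apply the hydropower formula P = rho * g * Q * H * eta
rho * g = 1000 * 9.81 = 9810.0
P = 9810.0 * 22.3 * 180.3 * 0.83
P = 32737664.2 W

32737664.2


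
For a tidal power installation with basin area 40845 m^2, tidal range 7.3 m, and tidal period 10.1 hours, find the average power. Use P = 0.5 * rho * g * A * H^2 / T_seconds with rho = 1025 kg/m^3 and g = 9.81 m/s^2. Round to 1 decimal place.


Convert period to seconds: T = 10.1 * 3600 = 36360.0 s
H^2 = 7.3^2 = 53.29
P = 0.5 * rho * g * A * H^2 / T
P = 0.5 * 1025 * 9.81 * 40845 * 53.29 / 36360.0
P = 300970.3 W

300970.3


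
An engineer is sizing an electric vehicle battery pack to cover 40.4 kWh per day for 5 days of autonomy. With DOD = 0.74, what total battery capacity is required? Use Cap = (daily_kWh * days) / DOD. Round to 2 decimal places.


Total energy needed = daily * days = 40.4 * 5 = 202.0 kWh
Account for depth of discharge:
  Cap = total_energy / DOD = 202.0 / 0.74
  Cap = 272.97 kWh

272.97


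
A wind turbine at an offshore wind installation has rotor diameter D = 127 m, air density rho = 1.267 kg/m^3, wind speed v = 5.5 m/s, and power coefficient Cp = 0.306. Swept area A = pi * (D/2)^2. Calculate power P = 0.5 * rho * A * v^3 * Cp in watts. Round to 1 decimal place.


Step 1 -- Compute swept area:
  A = pi * (D/2)^2 = pi * (127/2)^2 = 12667.69 m^2
Step 2 -- Apply wind power equation:
  P = 0.5 * rho * A * v^3 * Cp
  v^3 = 5.5^3 = 166.375
  P = 0.5 * 1.267 * 12667.69 * 166.375 * 0.306
  P = 408557.7 W

408557.7


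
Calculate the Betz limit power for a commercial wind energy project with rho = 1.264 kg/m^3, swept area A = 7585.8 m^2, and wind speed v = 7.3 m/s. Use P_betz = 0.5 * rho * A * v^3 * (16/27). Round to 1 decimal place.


The Betz coefficient Cp_max = 16/27 = 0.5926
v^3 = 7.3^3 = 389.017
P_betz = 0.5 * rho * A * v^3 * Cp_max
P_betz = 0.5 * 1.264 * 7585.8 * 389.017 * 0.5926
P_betz = 1105206.1 W

1105206.1


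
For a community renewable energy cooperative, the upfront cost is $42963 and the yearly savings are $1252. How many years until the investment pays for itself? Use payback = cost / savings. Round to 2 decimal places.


Simple payback period = initial cost / annual savings
Payback = 42963 / 1252
Payback = 34.32 years

34.32


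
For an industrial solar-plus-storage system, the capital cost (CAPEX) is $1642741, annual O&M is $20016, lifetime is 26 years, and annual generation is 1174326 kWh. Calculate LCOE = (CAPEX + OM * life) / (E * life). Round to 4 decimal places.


Total cost = CAPEX + OM * lifetime = 1642741 + 20016 * 26 = 1642741 + 520416 = 2163157
Total generation = annual * lifetime = 1174326 * 26 = 30532476 kWh
LCOE = 2163157 / 30532476
LCOE = 0.0708 $/kWh

0.0708


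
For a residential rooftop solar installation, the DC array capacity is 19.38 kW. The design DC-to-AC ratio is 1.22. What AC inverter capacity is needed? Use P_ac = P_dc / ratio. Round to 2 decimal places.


The inverter AC capacity is determined by the DC/AC ratio.
Given: P_dc = 19.38 kW, DC/AC ratio = 1.22
P_ac = P_dc / ratio = 19.38 / 1.22
P_ac = 15.89 kW

15.89


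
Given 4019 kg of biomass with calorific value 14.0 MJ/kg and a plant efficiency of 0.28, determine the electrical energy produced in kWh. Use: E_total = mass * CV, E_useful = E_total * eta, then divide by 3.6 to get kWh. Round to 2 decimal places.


Total energy = mass * CV = 4019 * 14.0 = 56266.0 MJ
Useful energy = total * eta = 56266.0 * 0.28 = 15754.48 MJ
Convert to kWh: 15754.48 / 3.6
Useful energy = 4376.24 kWh

4376.24


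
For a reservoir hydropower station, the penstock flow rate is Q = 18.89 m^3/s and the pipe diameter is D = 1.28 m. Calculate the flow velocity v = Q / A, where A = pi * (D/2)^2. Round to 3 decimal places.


Compute pipe cross-sectional area:
  A = pi * (D/2)^2 = pi * (1.28/2)^2 = 1.2868 m^2
Calculate velocity:
  v = Q / A = 18.89 / 1.2868
  v = 14.680 m/s

14.680


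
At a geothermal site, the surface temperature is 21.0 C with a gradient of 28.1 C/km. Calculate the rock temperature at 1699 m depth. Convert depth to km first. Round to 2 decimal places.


Convert depth to km: 1699 / 1000 = 1.699 km
Temperature increase = gradient * depth_km = 28.1 * 1.699 = 47.74 C
Temperature at depth = T_surface + delta_T = 21.0 + 47.74
T = 68.74 C

68.74


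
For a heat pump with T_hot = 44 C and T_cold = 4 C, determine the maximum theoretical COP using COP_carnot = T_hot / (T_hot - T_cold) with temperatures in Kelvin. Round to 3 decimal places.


Convert to Kelvin:
  T_hot = 44 + 273.15 = 317.15 K
  T_cold = 4 + 273.15 = 277.15 K
Apply Carnot COP formula:
  COP = T_hot_K / (T_hot_K - T_cold_K) = 317.15 / 40.0
  COP = 7.929

7.929


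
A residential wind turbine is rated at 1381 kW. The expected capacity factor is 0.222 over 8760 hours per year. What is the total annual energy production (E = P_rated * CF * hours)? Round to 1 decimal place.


Annual energy = rated_kW * capacity_factor * hours_per_year
Given: P_rated = 1381 kW, CF = 0.222, hours = 8760
E = 1381 * 0.222 * 8760
E = 2685658.3 kWh

2685658.3


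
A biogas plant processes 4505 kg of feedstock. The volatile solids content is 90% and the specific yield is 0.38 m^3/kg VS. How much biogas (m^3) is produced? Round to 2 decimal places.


Compute volatile solids:
  VS = mass * VS_fraction = 4505 * 0.9 = 4054.5 kg
Calculate biogas volume:
  Biogas = VS * specific_yield = 4054.5 * 0.38
  Biogas = 1540.71 m^3

1540.71


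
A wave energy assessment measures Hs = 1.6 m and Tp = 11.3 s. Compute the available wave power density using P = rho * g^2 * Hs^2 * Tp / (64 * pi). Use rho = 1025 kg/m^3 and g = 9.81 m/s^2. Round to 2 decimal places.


Apply wave power formula:
  g^2 = 9.81^2 = 96.2361
  Hs^2 = 1.6^2 = 2.56
  Numerator = rho * g^2 * Hs^2 * Tp = 1025 * 96.2361 * 2.56 * 11.3 = 2853515.85
  Denominator = 64 * pi = 201.0619
  P = 2853515.85 / 201.0619 = 14192.22 W/m

14192.22


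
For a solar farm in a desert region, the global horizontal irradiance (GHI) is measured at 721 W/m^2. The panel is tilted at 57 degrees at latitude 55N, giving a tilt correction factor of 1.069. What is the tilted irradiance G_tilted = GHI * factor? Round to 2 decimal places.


Identify the given values:
  GHI = 721 W/m^2, tilt correction factor = 1.069
Apply the formula G_tilted = GHI * factor:
  G_tilted = 721 * 1.069
  G_tilted = 770.75 W/m^2

770.75


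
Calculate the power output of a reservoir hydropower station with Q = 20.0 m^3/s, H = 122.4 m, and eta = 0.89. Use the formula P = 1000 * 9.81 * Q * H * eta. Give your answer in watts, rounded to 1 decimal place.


Apply the hydropower formula P = rho * g * Q * H * eta
rho * g = 1000 * 9.81 = 9810.0
P = 9810.0 * 20.0 * 122.4 * 0.89
P = 21373243.2 W

21373243.2


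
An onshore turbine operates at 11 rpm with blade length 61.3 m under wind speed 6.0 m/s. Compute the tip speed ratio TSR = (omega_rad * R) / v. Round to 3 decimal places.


Convert rotational speed to rad/s:
  omega = 11 * 2 * pi / 60 = 1.1519 rad/s
Compute tip speed:
  v_tip = omega * R = 1.1519 * 61.3 = 70.613 m/s
Tip speed ratio:
  TSR = v_tip / v_wind = 70.613 / 6.0 = 11.769

11.769


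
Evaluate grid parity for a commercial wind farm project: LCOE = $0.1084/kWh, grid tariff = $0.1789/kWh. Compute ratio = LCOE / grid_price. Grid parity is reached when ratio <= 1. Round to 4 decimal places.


Compare LCOE to grid price:
  LCOE = $0.1084/kWh, Grid price = $0.1789/kWh
  Ratio = LCOE / grid_price = 0.1084 / 0.1789 = 0.6059
  Grid parity achieved (ratio <= 1)? yes

0.6059


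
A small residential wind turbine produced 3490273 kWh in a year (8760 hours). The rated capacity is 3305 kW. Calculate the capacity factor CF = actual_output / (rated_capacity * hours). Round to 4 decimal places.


Capacity factor = actual output / maximum possible output
Maximum possible = rated * hours = 3305 * 8760 = 28951800 kWh
CF = 3490273 / 28951800
CF = 0.1206

0.1206


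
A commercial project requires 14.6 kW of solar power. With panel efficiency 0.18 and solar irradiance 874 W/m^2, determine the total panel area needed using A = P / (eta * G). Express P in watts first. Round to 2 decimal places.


Convert target power to watts: P = 14.6 * 1000 = 14600.0 W
Compute denominator: eta * G = 0.18 * 874 = 157.32
Required area A = P / (eta * G) = 14600.0 / 157.32
A = 92.80 m^2

92.80


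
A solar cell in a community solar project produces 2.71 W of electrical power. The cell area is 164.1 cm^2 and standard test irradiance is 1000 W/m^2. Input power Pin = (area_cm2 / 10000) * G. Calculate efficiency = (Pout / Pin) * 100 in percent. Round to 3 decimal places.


First compute the input power:
  Pin = area_cm2 / 10000 * G = 164.1 / 10000 * 1000 = 16.41 W
Then compute efficiency:
  Efficiency = (Pout / Pin) * 100 = (2.71 / 16.41) * 100
  Efficiency = 16.514%

16.514


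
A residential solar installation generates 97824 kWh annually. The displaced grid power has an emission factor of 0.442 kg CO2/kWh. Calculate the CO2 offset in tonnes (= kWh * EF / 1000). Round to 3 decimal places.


CO2 offset in kg = generation * emission_factor
CO2 offset = 97824 * 0.442 = 43238.21 kg
Convert to tonnes:
  CO2 offset = 43238.21 / 1000 = 43.238 tonnes

43.238


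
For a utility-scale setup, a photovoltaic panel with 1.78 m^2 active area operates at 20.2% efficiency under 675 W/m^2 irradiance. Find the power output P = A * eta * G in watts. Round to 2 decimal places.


Use the solar power formula P = A * eta * G.
Given: A = 1.78 m^2, eta = 0.202, G = 675 W/m^2
P = 1.78 * 0.202 * 675
P = 242.70 W

242.70


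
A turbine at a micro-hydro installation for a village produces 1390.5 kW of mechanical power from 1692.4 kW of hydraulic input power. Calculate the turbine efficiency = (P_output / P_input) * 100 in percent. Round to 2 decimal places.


Turbine efficiency = (output power / input power) * 100
eta = (1390.5 / 1692.4) * 100
eta = 82.16%

82.16


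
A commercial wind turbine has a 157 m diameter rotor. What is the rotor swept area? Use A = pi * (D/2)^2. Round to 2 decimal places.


Compute the rotor radius:
  r = D / 2 = 157 / 2 = 78.5 m
Calculate swept area:
  A = pi * r^2 = pi * 78.5^2
  A = 19359.28 m^2

19359.28


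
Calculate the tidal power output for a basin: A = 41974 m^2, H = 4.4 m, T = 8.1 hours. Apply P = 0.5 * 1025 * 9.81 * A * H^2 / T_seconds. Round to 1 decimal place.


Convert period to seconds: T = 8.1 * 3600 = 29160.0 s
H^2 = 4.4^2 = 19.36
P = 0.5 * rho * g * A * H^2 / T
P = 0.5 * 1025 * 9.81 * 41974 * 19.36 / 29160.0
P = 140107.4 W

140107.4


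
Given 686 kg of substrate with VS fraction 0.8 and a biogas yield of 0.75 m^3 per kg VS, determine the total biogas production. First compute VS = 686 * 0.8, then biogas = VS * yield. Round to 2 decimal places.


Compute volatile solids:
  VS = mass * VS_fraction = 686 * 0.8 = 548.8 kg
Calculate biogas volume:
  Biogas = VS * specific_yield = 548.8 * 0.75
  Biogas = 411.60 m^3

411.60


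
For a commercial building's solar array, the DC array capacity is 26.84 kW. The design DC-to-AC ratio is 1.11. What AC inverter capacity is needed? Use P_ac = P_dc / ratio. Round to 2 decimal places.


The inverter AC capacity is determined by the DC/AC ratio.
Given: P_dc = 26.84 kW, DC/AC ratio = 1.11
P_ac = P_dc / ratio = 26.84 / 1.11
P_ac = 24.18 kW

24.18


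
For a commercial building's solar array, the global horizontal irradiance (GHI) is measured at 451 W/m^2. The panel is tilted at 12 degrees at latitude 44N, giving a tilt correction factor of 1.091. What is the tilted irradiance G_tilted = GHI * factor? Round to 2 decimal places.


Identify the given values:
  GHI = 451 W/m^2, tilt correction factor = 1.091
Apply the formula G_tilted = GHI * factor:
  G_tilted = 451 * 1.091
  G_tilted = 492.04 W/m^2

492.04


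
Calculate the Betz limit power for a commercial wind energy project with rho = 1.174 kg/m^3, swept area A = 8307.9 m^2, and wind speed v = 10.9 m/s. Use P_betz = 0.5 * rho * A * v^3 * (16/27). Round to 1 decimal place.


The Betz coefficient Cp_max = 16/27 = 0.5926
v^3 = 10.9^3 = 1295.029
P_betz = 0.5 * rho * A * v^3 * Cp_max
P_betz = 0.5 * 1.174 * 8307.9 * 1295.029 * 0.5926
P_betz = 3742528.1 W

3742528.1


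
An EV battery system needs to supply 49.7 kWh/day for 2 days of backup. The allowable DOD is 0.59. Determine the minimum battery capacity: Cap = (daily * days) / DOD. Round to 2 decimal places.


Total energy needed = daily * days = 49.7 * 2 = 99.4 kWh
Account for depth of discharge:
  Cap = total_energy / DOD = 99.4 / 0.59
  Cap = 168.47 kWh

168.47


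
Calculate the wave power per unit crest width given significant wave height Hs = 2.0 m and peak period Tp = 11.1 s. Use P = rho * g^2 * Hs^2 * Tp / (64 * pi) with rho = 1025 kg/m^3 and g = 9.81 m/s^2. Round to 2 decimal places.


Apply wave power formula:
  g^2 = 9.81^2 = 96.2361
  Hs^2 = 2.0^2 = 4.0
  Numerator = rho * g^2 * Hs^2 * Tp = 1025 * 96.2361 * 4.0 * 11.1 = 4379704.91
  Denominator = 64 * pi = 201.0619
  P = 4379704.91 / 201.0619 = 21782.87 W/m

21782.87


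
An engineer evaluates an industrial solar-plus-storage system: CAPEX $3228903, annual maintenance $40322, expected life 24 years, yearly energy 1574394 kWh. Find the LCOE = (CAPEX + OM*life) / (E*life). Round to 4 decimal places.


Total cost = CAPEX + OM * lifetime = 3228903 + 40322 * 24 = 3228903 + 967728 = 4196631
Total generation = annual * lifetime = 1574394 * 24 = 37785456 kWh
LCOE = 4196631 / 37785456
LCOE = 0.1111 $/kWh

0.1111


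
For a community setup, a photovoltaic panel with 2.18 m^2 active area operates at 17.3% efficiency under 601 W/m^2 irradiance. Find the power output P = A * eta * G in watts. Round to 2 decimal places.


Use the solar power formula P = A * eta * G.
Given: A = 2.18 m^2, eta = 0.173, G = 601 W/m^2
P = 2.18 * 0.173 * 601
P = 226.66 W

226.66


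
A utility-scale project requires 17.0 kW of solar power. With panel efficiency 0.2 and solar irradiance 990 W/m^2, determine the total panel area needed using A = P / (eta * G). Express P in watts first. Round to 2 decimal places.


Convert target power to watts: P = 17.0 * 1000 = 17000.0 W
Compute denominator: eta * G = 0.2 * 990 = 198.0
Required area A = P / (eta * G) = 17000.0 / 198.0
A = 85.86 m^2

85.86


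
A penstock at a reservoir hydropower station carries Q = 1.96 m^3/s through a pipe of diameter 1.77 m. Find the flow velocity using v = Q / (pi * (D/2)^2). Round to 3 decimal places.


Compute pipe cross-sectional area:
  A = pi * (D/2)^2 = pi * (1.77/2)^2 = 2.4606 m^2
Calculate velocity:
  v = Q / A = 1.96 / 2.4606
  v = 0.797 m/s

0.797


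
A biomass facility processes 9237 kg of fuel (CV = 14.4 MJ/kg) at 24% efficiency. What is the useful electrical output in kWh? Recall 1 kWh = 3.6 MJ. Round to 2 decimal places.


Total energy = mass * CV = 9237 * 14.4 = 133012.8 MJ
Useful energy = total * eta = 133012.8 * 0.24 = 31923.07 MJ
Convert to kWh: 31923.07 / 3.6
Useful energy = 8867.52 kWh

8867.52


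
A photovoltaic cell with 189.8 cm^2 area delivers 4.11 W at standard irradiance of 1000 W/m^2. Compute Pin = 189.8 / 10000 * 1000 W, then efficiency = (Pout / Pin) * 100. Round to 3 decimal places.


First compute the input power:
  Pin = area_cm2 / 10000 * G = 189.8 / 10000 * 1000 = 18.98 W
Then compute efficiency:
  Efficiency = (Pout / Pin) * 100 = (4.11 / 18.98) * 100
  Efficiency = 21.654%

21.654


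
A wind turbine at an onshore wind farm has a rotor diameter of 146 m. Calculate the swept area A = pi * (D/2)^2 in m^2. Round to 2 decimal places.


Compute the rotor radius:
  r = D / 2 = 146 / 2 = 73.0 m
Calculate swept area:
  A = pi * r^2 = pi * 73.0^2
  A = 16741.55 m^2

16741.55


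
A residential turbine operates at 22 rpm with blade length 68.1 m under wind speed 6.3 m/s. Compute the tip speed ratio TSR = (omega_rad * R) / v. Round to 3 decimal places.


Convert rotational speed to rad/s:
  omega = 22 * 2 * pi / 60 = 2.3038 rad/s
Compute tip speed:
  v_tip = omega * R = 2.3038 * 68.1 = 156.891 m/s
Tip speed ratio:
  TSR = v_tip / v_wind = 156.891 / 6.3 = 24.903

24.903


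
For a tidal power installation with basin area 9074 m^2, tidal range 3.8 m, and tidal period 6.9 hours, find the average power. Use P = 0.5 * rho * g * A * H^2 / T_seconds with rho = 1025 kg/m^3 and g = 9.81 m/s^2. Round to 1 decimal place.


Convert period to seconds: T = 6.9 * 3600 = 24840.0 s
H^2 = 3.8^2 = 14.44
P = 0.5 * rho * g * A * H^2 / T
P = 0.5 * 1025 * 9.81 * 9074 * 14.44 / 24840.0
P = 26520.2 W

26520.2


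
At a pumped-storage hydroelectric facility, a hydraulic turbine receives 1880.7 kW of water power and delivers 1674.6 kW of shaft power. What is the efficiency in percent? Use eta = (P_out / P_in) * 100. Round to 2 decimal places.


Turbine efficiency = (output power / input power) * 100
eta = (1674.6 / 1880.7) * 100
eta = 89.04%

89.04


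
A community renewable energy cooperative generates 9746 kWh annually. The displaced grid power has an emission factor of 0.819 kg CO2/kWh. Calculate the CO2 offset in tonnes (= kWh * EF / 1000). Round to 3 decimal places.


CO2 offset in kg = generation * emission_factor
CO2 offset = 9746 * 0.819 = 7981.97 kg
Convert to tonnes:
  CO2 offset = 7981.97 / 1000 = 7.982 tonnes

7.982


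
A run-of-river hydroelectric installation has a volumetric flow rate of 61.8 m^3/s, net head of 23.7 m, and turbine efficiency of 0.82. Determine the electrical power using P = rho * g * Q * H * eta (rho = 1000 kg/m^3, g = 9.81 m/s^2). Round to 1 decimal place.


Apply the hydropower formula P = rho * g * Q * H * eta
rho * g = 1000 * 9.81 = 9810.0
P = 9810.0 * 61.8 * 23.7 * 0.82
P = 11782018.0 W

11782018.0


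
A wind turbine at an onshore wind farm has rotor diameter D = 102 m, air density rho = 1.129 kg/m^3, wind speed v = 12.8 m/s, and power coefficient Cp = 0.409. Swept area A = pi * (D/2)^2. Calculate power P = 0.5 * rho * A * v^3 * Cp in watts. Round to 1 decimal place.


Step 1 -- Compute swept area:
  A = pi * (D/2)^2 = pi * (102/2)^2 = 8171.28 m^2
Step 2 -- Apply wind power equation:
  P = 0.5 * rho * A * v^3 * Cp
  v^3 = 12.8^3 = 2097.152
  P = 0.5 * 1.129 * 8171.28 * 2097.152 * 0.409
  P = 3956465.5 W

3956465.5


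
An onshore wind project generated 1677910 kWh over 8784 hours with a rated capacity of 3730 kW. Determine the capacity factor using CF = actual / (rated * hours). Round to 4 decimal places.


Capacity factor = actual output / maximum possible output
Maximum possible = rated * hours = 3730 * 8784 = 32764320 kWh
CF = 1677910 / 32764320
CF = 0.0512

0.0512


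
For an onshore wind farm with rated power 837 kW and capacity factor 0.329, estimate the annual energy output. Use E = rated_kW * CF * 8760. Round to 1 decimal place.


Annual energy = rated_kW * capacity_factor * hours_per_year
Given: P_rated = 837 kW, CF = 0.329, hours = 8760
E = 837 * 0.329 * 8760
E = 2412267.5 kWh

2412267.5


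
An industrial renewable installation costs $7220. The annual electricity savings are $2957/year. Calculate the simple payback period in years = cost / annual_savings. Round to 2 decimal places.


Simple payback period = initial cost / annual savings
Payback = 7220 / 2957
Payback = 2.44 years

2.44


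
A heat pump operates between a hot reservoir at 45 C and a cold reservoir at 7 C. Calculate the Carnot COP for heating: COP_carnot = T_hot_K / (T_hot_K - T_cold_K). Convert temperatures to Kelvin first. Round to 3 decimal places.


Convert to Kelvin:
  T_hot = 45 + 273.15 = 318.15 K
  T_cold = 7 + 273.15 = 280.15 K
Apply Carnot COP formula:
  COP = T_hot_K / (T_hot_K - T_cold_K) = 318.15 / 38.0
  COP = 8.372

8.372


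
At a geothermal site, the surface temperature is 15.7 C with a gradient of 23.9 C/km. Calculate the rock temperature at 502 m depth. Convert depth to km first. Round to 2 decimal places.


Convert depth to km: 502 / 1000 = 0.502 km
Temperature increase = gradient * depth_km = 23.9 * 0.502 = 12.0 C
Temperature at depth = T_surface + delta_T = 15.7 + 12.0
T = 27.70 C

27.70


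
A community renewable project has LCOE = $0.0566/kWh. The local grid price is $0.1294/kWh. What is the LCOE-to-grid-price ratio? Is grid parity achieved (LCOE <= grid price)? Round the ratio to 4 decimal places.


Compare LCOE to grid price:
  LCOE = $0.0566/kWh, Grid price = $0.1294/kWh
  Ratio = LCOE / grid_price = 0.0566 / 0.1294 = 0.4374
  Grid parity achieved (ratio <= 1)? yes

0.4374


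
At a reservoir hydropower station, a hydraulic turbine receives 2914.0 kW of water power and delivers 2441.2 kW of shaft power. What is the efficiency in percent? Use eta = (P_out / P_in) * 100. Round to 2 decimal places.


Turbine efficiency = (output power / input power) * 100
eta = (2441.2 / 2914.0) * 100
eta = 83.77%

83.77


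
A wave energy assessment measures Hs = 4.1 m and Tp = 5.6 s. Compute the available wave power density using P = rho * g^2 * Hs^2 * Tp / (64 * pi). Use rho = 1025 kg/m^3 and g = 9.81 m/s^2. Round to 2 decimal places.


Apply wave power formula:
  g^2 = 9.81^2 = 96.2361
  Hs^2 = 4.1^2 = 16.81
  Numerator = rho * g^2 * Hs^2 * Tp = 1025 * 96.2361 * 16.81 * 5.6 = 9285763.55
  Denominator = 64 * pi = 201.0619
  P = 9285763.55 / 201.0619 = 46183.60 W/m

46183.60


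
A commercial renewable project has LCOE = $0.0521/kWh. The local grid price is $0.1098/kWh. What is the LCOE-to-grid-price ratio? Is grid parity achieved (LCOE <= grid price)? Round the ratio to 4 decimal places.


Compare LCOE to grid price:
  LCOE = $0.0521/kWh, Grid price = $0.1098/kWh
  Ratio = LCOE / grid_price = 0.0521 / 0.1098 = 0.4745
  Grid parity achieved (ratio <= 1)? yes

0.4745


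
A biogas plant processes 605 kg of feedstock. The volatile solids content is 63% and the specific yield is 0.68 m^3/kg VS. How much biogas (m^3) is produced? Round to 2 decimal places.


Compute volatile solids:
  VS = mass * VS_fraction = 605 * 0.63 = 381.15 kg
Calculate biogas volume:
  Biogas = VS * specific_yield = 381.15 * 0.68
  Biogas = 259.18 m^3

259.18


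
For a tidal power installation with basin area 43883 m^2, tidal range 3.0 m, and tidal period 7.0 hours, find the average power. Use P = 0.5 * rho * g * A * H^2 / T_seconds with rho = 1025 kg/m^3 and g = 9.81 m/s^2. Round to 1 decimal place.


Convert period to seconds: T = 7.0 * 3600 = 25200.0 s
H^2 = 3.0^2 = 9.0
P = 0.5 * rho * g * A * H^2 / T
P = 0.5 * 1025 * 9.81 * 43883 * 9.0 / 25200.0
P = 78795.5 W

78795.5


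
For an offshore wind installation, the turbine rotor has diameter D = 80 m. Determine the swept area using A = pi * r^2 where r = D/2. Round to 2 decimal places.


Compute the rotor radius:
  r = D / 2 = 80 / 2 = 40.0 m
Calculate swept area:
  A = pi * r^2 = pi * 40.0^2
  A = 5026.55 m^2

5026.55


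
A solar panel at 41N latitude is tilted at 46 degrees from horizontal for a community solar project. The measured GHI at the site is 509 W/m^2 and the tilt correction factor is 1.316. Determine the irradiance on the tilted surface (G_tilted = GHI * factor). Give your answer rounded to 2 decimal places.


Identify the given values:
  GHI = 509 W/m^2, tilt correction factor = 1.316
Apply the formula G_tilted = GHI * factor:
  G_tilted = 509 * 1.316
  G_tilted = 669.84 W/m^2

669.84


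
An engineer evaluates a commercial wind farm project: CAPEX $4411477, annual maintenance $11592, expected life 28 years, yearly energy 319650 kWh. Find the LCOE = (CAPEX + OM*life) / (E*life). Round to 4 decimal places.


Total cost = CAPEX + OM * lifetime = 4411477 + 11592 * 28 = 4411477 + 324576 = 4736053
Total generation = annual * lifetime = 319650 * 28 = 8950200 kWh
LCOE = 4736053 / 8950200
LCOE = 0.5292 $/kWh

0.5292


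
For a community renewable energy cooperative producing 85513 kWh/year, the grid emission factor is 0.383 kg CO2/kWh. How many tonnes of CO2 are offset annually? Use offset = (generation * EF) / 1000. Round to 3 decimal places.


CO2 offset in kg = generation * emission_factor
CO2 offset = 85513 * 0.383 = 32751.48 kg
Convert to tonnes:
  CO2 offset = 32751.48 / 1000 = 32.751 tonnes

32.751


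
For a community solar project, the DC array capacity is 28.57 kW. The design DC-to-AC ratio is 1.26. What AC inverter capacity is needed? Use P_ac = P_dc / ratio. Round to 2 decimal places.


The inverter AC capacity is determined by the DC/AC ratio.
Given: P_dc = 28.57 kW, DC/AC ratio = 1.26
P_ac = P_dc / ratio = 28.57 / 1.26
P_ac = 22.67 kW

22.67


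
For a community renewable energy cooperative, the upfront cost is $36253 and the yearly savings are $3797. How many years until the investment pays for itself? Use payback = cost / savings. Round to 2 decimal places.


Simple payback period = initial cost / annual savings
Payback = 36253 / 3797
Payback = 9.55 years

9.55


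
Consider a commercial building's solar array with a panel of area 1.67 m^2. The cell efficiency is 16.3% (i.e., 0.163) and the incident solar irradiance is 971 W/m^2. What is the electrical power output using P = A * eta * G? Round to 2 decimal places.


Use the solar power formula P = A * eta * G.
Given: A = 1.67 m^2, eta = 0.163, G = 971 W/m^2
P = 1.67 * 0.163 * 971
P = 264.32 W

264.32


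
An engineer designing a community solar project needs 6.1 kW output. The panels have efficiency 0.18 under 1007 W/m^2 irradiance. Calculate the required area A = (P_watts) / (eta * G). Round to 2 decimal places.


Convert target power to watts: P = 6.1 * 1000 = 6100.0 W
Compute denominator: eta * G = 0.18 * 1007 = 181.26
Required area A = P / (eta * G) = 6100.0 / 181.26
A = 33.65 m^2

33.65


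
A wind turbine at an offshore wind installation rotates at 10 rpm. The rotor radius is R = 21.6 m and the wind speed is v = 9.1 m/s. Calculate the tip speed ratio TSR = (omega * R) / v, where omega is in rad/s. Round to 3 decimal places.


Convert rotational speed to rad/s:
  omega = 10 * 2 * pi / 60 = 1.0472 rad/s
Compute tip speed:
  v_tip = omega * R = 1.0472 * 21.6 = 22.619 m/s
Tip speed ratio:
  TSR = v_tip / v_wind = 22.619 / 9.1 = 2.486

2.486


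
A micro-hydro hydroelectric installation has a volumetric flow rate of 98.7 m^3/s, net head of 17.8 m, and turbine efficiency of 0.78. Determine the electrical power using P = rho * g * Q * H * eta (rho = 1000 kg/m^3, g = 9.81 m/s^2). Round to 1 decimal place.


Apply the hydropower formula P = rho * g * Q * H * eta
rho * g = 1000 * 9.81 = 9810.0
P = 9810.0 * 98.7 * 17.8 * 0.78
P = 13443141.3 W

13443141.3


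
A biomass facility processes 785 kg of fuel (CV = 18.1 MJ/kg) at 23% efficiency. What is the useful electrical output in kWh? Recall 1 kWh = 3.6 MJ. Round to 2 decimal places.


Total energy = mass * CV = 785 * 18.1 = 14208.5 MJ
Useful energy = total * eta = 14208.5 * 0.23 = 3267.96 MJ
Convert to kWh: 3267.96 / 3.6
Useful energy = 907.77 kWh

907.77


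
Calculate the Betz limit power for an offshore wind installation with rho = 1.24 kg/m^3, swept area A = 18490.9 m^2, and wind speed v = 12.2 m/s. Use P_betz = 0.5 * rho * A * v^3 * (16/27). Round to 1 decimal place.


The Betz coefficient Cp_max = 16/27 = 0.5926
v^3 = 12.2^3 = 1815.848
P_betz = 0.5 * rho * A * v^3 * Cp_max
P_betz = 0.5 * 1.24 * 18490.9 * 1815.848 * 0.5926
P_betz = 12336315.0 W

12336315.0


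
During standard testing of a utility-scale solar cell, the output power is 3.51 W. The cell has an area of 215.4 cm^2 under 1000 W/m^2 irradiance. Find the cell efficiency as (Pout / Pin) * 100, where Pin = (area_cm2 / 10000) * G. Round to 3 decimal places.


First compute the input power:
  Pin = area_cm2 / 10000 * G = 215.4 / 10000 * 1000 = 21.54 W
Then compute efficiency:
  Efficiency = (Pout / Pin) * 100 = (3.51 / 21.54) * 100
  Efficiency = 16.295%

16.295


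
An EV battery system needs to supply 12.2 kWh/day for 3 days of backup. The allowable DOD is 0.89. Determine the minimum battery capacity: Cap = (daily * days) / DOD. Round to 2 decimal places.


Total energy needed = daily * days = 12.2 * 3 = 36.6 kWh
Account for depth of discharge:
  Cap = total_energy / DOD = 36.6 / 0.89
  Cap = 41.12 kWh

41.12


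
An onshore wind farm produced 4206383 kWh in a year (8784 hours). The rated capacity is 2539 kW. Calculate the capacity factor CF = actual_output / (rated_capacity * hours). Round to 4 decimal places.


Capacity factor = actual output / maximum possible output
Maximum possible = rated * hours = 2539 * 8784 = 22302576 kWh
CF = 4206383 / 22302576
CF = 0.1886

0.1886


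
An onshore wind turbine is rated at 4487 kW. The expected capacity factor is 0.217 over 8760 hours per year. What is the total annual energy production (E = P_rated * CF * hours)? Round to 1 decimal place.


Annual energy = rated_kW * capacity_factor * hours_per_year
Given: P_rated = 4487 kW, CF = 0.217, hours = 8760
E = 4487 * 0.217 * 8760
E = 8529428.0 kWh

8529428.0


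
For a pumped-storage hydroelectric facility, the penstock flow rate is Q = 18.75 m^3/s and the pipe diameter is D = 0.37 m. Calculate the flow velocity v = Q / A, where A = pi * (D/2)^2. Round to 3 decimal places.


Compute pipe cross-sectional area:
  A = pi * (D/2)^2 = pi * (0.37/2)^2 = 0.1075 m^2
Calculate velocity:
  v = Q / A = 18.75 / 0.1075
  v = 174.385 m/s

174.385


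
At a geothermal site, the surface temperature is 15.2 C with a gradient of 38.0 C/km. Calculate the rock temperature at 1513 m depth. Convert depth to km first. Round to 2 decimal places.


Convert depth to km: 1513 / 1000 = 1.513 km
Temperature increase = gradient * depth_km = 38.0 * 1.513 = 57.49 C
Temperature at depth = T_surface + delta_T = 15.2 + 57.49
T = 72.69 C

72.69


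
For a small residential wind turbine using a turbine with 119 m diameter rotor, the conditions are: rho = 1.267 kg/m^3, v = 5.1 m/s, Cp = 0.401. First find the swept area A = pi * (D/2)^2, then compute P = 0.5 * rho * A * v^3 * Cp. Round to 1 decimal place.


Step 1 -- Compute swept area:
  A = pi * (D/2)^2 = pi * (119/2)^2 = 11122.02 m^2
Step 2 -- Apply wind power equation:
  P = 0.5 * rho * A * v^3 * Cp
  v^3 = 5.1^3 = 132.651
  P = 0.5 * 1.267 * 11122.02 * 132.651 * 0.401
  P = 374787.7 W

374787.7


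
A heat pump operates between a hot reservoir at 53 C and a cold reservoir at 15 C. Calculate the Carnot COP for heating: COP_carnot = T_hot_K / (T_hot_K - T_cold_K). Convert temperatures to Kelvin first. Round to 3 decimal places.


Convert to Kelvin:
  T_hot = 53 + 273.15 = 326.15 K
  T_cold = 15 + 273.15 = 288.15 K
Apply Carnot COP formula:
  COP = T_hot_K / (T_hot_K - T_cold_K) = 326.15 / 38.0
  COP = 8.583

8.583


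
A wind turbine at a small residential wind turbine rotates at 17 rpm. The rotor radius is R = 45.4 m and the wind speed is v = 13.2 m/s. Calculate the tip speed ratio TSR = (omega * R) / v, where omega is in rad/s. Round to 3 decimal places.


Convert rotational speed to rad/s:
  omega = 17 * 2 * pi / 60 = 1.7802 rad/s
Compute tip speed:
  v_tip = omega * R = 1.7802 * 45.4 = 80.823 m/s
Tip speed ratio:
  TSR = v_tip / v_wind = 80.823 / 13.2 = 6.123

6.123


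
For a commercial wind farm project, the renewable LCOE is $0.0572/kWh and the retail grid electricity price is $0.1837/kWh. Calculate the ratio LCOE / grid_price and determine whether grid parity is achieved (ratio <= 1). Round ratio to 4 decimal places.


Compare LCOE to grid price:
  LCOE = $0.0572/kWh, Grid price = $0.1837/kWh
  Ratio = LCOE / grid_price = 0.0572 / 0.1837 = 0.3114
  Grid parity achieved (ratio <= 1)? yes

0.3114


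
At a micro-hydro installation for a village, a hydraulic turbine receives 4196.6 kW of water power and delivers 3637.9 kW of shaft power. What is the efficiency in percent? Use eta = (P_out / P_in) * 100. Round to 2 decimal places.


Turbine efficiency = (output power / input power) * 100
eta = (3637.9 / 4196.6) * 100
eta = 86.69%

86.69


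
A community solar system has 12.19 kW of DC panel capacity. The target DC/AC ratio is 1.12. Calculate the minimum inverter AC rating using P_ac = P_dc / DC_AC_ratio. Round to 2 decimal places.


The inverter AC capacity is determined by the DC/AC ratio.
Given: P_dc = 12.19 kW, DC/AC ratio = 1.12
P_ac = P_dc / ratio = 12.19 / 1.12
P_ac = 10.88 kW

10.88


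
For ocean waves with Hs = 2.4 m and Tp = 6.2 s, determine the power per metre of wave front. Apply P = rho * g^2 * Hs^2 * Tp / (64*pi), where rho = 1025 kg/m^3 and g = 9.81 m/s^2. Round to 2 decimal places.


Apply wave power formula:
  g^2 = 9.81^2 = 96.2361
  Hs^2 = 2.4^2 = 5.76
  Numerator = rho * g^2 * Hs^2 * Tp = 1025 * 96.2361 * 5.76 * 6.2 = 3522703.19
  Denominator = 64 * pi = 201.0619
  P = 3522703.19 / 201.0619 = 17520.49 W/m

17520.49


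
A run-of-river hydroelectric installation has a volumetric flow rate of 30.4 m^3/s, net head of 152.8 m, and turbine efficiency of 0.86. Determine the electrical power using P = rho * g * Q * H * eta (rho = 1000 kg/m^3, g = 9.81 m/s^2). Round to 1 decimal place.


Apply the hydropower formula P = rho * g * Q * H * eta
rho * g = 1000 * 9.81 = 9810.0
P = 9810.0 * 30.4 * 152.8 * 0.86
P = 39189019.4 W

39189019.4


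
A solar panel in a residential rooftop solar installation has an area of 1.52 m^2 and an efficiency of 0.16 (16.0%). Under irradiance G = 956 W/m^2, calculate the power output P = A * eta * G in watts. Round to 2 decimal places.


Use the solar power formula P = A * eta * G.
Given: A = 1.52 m^2, eta = 0.16, G = 956 W/m^2
P = 1.52 * 0.16 * 956
P = 232.50 W

232.50


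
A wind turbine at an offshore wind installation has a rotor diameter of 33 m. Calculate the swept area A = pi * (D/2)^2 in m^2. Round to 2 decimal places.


Compute the rotor radius:
  r = D / 2 = 33 / 2 = 16.5 m
Calculate swept area:
  A = pi * r^2 = pi * 16.5^2
  A = 855.30 m^2

855.30


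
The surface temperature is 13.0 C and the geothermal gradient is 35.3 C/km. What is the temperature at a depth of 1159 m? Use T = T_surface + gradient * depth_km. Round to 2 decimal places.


Convert depth to km: 1159 / 1000 = 1.159 km
Temperature increase = gradient * depth_km = 35.3 * 1.159 = 40.91 C
Temperature at depth = T_surface + delta_T = 13.0 + 40.91
T = 53.91 C

53.91


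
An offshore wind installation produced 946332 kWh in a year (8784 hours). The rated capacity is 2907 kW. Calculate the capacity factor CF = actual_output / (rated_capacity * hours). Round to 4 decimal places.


Capacity factor = actual output / maximum possible output
Maximum possible = rated * hours = 2907 * 8784 = 25535088 kWh
CF = 946332 / 25535088
CF = 0.0371

0.0371


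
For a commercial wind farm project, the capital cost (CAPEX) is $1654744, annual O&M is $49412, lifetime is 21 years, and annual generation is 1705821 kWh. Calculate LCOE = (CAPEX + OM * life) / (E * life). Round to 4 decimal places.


Total cost = CAPEX + OM * lifetime = 1654744 + 49412 * 21 = 1654744 + 1037652 = 2692396
Total generation = annual * lifetime = 1705821 * 21 = 35822241 kWh
LCOE = 2692396 / 35822241
LCOE = 0.0752 $/kWh

0.0752


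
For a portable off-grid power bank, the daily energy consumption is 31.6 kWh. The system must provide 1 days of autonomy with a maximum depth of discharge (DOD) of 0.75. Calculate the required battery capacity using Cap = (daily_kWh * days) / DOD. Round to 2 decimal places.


Total energy needed = daily * days = 31.6 * 1 = 31.6 kWh
Account for depth of discharge:
  Cap = total_energy / DOD = 31.6 / 0.75
  Cap = 42.13 kWh

42.13


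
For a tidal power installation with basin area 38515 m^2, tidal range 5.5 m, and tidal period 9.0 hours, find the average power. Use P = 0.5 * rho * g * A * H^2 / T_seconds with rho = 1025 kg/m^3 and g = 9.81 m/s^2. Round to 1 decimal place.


Convert period to seconds: T = 9.0 * 3600 = 32400.0 s
H^2 = 5.5^2 = 30.25
P = 0.5 * rho * g * A * H^2 / T
P = 0.5 * 1025 * 9.81 * 38515 * 30.25 / 32400.0
P = 180789.5 W

180789.5


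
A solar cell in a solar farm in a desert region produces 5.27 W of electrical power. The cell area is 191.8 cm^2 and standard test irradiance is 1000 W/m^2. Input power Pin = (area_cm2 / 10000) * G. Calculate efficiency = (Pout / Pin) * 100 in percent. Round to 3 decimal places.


First compute the input power:
  Pin = area_cm2 / 10000 * G = 191.8 / 10000 * 1000 = 19.18 W
Then compute efficiency:
  Efficiency = (Pout / Pin) * 100 = (5.27 / 19.18) * 100
  Efficiency = 27.477%

27.477


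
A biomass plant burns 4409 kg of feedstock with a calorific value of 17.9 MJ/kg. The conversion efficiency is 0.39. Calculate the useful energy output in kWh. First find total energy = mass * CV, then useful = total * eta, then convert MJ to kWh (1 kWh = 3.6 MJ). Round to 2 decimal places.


Total energy = mass * CV = 4409 * 17.9 = 78921.1 MJ
Useful energy = total * eta = 78921.1 * 0.39 = 30779.23 MJ
Convert to kWh: 30779.23 / 3.6
Useful energy = 8549.79 kWh

8549.79


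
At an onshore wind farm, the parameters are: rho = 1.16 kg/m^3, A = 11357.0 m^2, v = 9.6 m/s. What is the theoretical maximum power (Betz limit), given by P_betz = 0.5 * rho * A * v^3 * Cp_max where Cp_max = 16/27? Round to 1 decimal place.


The Betz coefficient Cp_max = 16/27 = 0.5926
v^3 = 9.6^3 = 884.736
P_betz = 0.5 * rho * A * v^3 * Cp_max
P_betz = 0.5 * 1.16 * 11357.0 * 884.736 * 0.5926
P_betz = 3453516.5 W

3453516.5


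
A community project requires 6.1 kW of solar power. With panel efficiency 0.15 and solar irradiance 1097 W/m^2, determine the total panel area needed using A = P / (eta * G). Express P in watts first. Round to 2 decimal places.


Convert target power to watts: P = 6.1 * 1000 = 6100.0 W
Compute denominator: eta * G = 0.15 * 1097 = 164.55
Required area A = P / (eta * G) = 6100.0 / 164.55
A = 37.07 m^2

37.07


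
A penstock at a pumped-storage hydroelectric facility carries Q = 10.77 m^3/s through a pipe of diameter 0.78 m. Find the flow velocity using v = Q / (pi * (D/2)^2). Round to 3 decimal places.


Compute pipe cross-sectional area:
  A = pi * (D/2)^2 = pi * (0.78/2)^2 = 0.4778 m^2
Calculate velocity:
  v = Q / A = 10.77 / 0.4778
  v = 22.539 m/s

22.539


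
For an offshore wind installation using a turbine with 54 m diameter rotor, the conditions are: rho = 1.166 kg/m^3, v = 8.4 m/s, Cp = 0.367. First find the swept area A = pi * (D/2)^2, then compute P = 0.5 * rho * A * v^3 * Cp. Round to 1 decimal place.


Step 1 -- Compute swept area:
  A = pi * (D/2)^2 = pi * (54/2)^2 = 2290.22 m^2
Step 2 -- Apply wind power equation:
  P = 0.5 * rho * A * v^3 * Cp
  v^3 = 8.4^3 = 592.704
  P = 0.5 * 1.166 * 2290.22 * 592.704 * 0.367
  P = 290435.6 W

290435.6


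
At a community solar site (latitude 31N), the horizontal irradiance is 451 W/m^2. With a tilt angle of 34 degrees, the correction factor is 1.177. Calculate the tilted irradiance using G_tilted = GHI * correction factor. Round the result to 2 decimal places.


Identify the given values:
  GHI = 451 W/m^2, tilt correction factor = 1.177
Apply the formula G_tilted = GHI * factor:
  G_tilted = 451 * 1.177
  G_tilted = 530.83 W/m^2

530.83
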